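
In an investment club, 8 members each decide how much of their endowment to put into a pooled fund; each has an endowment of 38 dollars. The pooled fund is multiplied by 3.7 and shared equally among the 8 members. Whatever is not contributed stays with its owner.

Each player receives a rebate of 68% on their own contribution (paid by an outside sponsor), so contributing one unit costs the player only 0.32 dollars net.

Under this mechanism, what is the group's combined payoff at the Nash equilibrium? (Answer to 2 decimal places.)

1331.52 dollars

The effective private return per unit is now (3.7/8) / 0.32 = 1.4453 > 1, so every player's dominant strategy flips to full contribution.
So the Nash equilibrium is full contribution by all 8; the group earns 8 × (38 × 0.68 + 3.7 × 38) = 1331.52.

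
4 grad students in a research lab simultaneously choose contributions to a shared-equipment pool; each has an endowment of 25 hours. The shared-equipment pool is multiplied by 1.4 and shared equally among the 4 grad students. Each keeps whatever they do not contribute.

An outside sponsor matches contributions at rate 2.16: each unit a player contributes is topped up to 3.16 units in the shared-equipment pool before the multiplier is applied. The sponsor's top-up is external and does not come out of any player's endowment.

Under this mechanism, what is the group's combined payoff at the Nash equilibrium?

442.40 hours

The effective private return per unit is now 1.4 × 3.16 / 4 = 1.1060 > 1, so every player's dominant strategy flips to full contribution.
At the Nash equilibrium everyone contributes 25. Group total payoff = 1.4 × 3.16 × 100 = 442.40.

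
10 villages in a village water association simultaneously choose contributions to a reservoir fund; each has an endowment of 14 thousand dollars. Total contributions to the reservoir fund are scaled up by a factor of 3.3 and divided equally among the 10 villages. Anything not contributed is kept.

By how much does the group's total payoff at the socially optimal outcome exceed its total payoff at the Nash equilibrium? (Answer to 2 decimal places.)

Each contributed unit returns 3.3/10 = 0.3300 to its contributor — below 1 — so contributing 0 is dominant for every player. At the Nash equilibrium everyone keeps their 14, and the group total is 10 × 14 = 140.
Each contributed unit returns 3.300 to the group as a whole (0.3300 to each of 10 players), which exceeds 1, so the social optimum is full contribution: group total = 3.300 × 140 = 462.00.
Efficiency loss = 462.00 − 140 = 322.00.

322.00 thousand dollars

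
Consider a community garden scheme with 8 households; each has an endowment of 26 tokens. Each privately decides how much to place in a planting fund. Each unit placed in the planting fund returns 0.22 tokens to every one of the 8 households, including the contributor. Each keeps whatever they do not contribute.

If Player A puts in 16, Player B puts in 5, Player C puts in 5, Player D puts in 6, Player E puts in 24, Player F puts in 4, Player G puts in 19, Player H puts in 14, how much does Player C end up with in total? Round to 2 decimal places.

Total contributed: 16 + 5 + 5 + 6 + 24 + 4 + 19 + 14 = 93.
Each receives 0.22 × 93 = 20.46 from the planting fund.
Player C keeps 26 − 5 = 21, so Player C's payoff is 21 + 20.46 = 41.46.

41.46 tokens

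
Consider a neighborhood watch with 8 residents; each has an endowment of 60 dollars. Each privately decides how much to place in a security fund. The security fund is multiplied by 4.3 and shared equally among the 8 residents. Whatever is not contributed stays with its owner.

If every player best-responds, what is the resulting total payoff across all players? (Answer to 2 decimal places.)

480.00 dollars

Each contributed unit returns 4.3/8 = 0.5375 to its contributor — below 1 — so contributing 0 is dominant for every player. At the Nash equilibrium everyone keeps their 60, and the group total is 8 × 60 = 480.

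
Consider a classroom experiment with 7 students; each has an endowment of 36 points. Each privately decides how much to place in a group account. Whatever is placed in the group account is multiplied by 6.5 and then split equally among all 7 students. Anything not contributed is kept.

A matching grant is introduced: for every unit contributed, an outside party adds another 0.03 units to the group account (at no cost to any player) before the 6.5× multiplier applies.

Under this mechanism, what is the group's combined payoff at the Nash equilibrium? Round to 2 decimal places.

The effective private return is 6.5 × 1.03 / 7 = 0.9564, which is still under 1, so the mechanism doesn't change anyone's dominant strategy: zero contribution.
At the Nash equilibrium no one contributes; group total payoff = 7 × 36 = 252.

252.00 points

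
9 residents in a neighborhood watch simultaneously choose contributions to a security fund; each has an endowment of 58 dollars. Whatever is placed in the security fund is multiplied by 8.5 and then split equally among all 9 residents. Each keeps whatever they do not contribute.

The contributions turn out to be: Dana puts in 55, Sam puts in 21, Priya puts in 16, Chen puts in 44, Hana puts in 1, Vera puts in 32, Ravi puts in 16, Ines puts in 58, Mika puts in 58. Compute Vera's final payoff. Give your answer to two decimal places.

310.28 dollars

Total contributed: 55 + 21 + 16 + 44 + 1 + 32 + 16 + 58 + 58 = 301.
Each receives 8.5 × 301 / 9 = 284.28 from the security fund.
Vera keeps 58 − 32 = 26, so Vera's payoff is 26 + 284.28 = 310.28.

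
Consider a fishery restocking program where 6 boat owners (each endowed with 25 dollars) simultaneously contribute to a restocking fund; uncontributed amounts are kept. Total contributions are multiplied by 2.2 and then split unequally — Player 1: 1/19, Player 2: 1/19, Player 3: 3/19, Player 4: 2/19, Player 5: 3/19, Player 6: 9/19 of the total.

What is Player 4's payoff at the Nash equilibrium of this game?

For player j, contributing a unit is worthwhile iff 2.2 × (j's share) ≥ 1, i.e. iff j's share is at least 0.4545.
Player 6 alone (share 9/19) is above the threshold, contributing 25; the remaining 5 contribute 0. Total contributed: 25.
Player 4 keeps 25 and receives 2.2 × 25 × 2/19 = 5.79 from the restocking fund, for a payoff of 30.79.

30.79 dollars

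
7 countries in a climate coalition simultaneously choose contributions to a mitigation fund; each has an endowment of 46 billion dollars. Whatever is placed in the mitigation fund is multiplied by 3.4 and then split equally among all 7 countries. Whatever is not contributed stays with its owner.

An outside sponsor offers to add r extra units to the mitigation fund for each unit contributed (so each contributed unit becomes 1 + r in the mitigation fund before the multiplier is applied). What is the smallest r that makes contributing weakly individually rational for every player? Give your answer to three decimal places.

1.059

With matching at rate r, one contributed unit becomes (1 + r) in the mitigation fund and returns 3.4 × (1 + r) / 7 to the contributor.
Setting this equal to 1: 1 + r = 7/3.4 = 2.0588.
So the minimum matching rate is r = 2.0588 − 1 = 1.059.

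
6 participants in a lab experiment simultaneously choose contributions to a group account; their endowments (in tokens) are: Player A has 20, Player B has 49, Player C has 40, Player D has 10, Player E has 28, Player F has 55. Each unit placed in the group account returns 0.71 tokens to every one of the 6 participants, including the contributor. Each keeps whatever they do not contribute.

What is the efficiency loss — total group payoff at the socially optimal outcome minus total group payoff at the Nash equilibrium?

658.52 tokens

The private return per contributed unit is 0.71 < 1 for everyone, so the Nash equilibrium is zero contribution and the group total is Σ E_j = 20 + 49 + 40 + 10 + 28 + 55 = 202.
Each contributed unit returns 4.260 to the group, so the social optimum is full contribution by everyone: group total = 4.260 × 202 = 860.52.
Efficiency loss = (4.260 − 1) × 202 = 658.52.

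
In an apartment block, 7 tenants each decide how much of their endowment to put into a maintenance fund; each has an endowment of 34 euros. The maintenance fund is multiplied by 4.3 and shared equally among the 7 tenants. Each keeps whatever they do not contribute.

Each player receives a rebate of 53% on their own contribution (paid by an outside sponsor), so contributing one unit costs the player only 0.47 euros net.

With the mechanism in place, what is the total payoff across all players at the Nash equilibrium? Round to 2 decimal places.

The effective private return per unit is now (4.3/7) / 0.47 = 1.3070 > 1, so every player's dominant strategy flips to full contribution.
So the Nash equilibrium is full contribution by all 7; the group earns 7 × (34 × 0.53 + 4.3 × 34) = 1149.54.

1149.54 euros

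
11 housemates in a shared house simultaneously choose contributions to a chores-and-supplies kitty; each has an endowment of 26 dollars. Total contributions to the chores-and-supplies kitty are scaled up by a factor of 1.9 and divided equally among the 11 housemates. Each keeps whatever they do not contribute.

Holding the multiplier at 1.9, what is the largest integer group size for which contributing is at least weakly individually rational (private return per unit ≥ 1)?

1

Private return per unit is 1.9/(group size), which is ≥ 1 whenever the group size is ≤ 1.9.
The largest such integer is 1.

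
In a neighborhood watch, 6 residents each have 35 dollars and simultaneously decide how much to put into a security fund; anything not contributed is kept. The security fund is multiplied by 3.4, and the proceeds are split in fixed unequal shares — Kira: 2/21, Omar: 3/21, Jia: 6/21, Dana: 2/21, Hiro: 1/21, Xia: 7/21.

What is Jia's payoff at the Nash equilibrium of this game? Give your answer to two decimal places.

A player with share s gets back 3.4·s per unit contributed, so full contribution is dominant for anyone with s > 1/3.4 = 0.2941 and zero contribution is dominant for anyone below.
Xia alone (share 7/21) is above the threshold, contributing 35; the remaining 5 contribute 0. Total contributed: 35.
Jia keeps 35 and receives 3.4 × 35 × 6/21 = 34.00 from the security fund, for a payoff of 69.00.

69.00 dollars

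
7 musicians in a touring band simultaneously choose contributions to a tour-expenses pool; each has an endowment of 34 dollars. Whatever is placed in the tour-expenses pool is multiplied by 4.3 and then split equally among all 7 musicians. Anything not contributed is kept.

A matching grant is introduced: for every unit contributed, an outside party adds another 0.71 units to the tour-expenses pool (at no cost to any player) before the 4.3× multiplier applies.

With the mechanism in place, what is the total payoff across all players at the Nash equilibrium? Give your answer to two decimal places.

Under the mechanism each unit contributed yields 4.3 × 1.71 / 7 = 1.0504 back to its contributor per unit of net cost, which exceeds 1, making full contribution the dominant choice for everyone.
So the Nash equilibrium is full contribution by all 7; the group earns 4.3 × 1.71 × 238 = 1750.01.

1750.01 dollars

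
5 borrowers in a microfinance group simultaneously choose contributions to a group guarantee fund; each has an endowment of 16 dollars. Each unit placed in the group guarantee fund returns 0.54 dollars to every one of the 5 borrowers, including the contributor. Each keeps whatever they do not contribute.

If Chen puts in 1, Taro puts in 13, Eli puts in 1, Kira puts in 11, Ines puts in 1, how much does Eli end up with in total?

Total contributed: 1 + 13 + 1 + 11 + 1 = 27.
Each receives 0.54 × 27 = 14.58 from the group guarantee fund.
Eli keeps 16 − 1 = 15, so Eli's payoff is 15 + 14.58 = 29.58.

29.58 dollars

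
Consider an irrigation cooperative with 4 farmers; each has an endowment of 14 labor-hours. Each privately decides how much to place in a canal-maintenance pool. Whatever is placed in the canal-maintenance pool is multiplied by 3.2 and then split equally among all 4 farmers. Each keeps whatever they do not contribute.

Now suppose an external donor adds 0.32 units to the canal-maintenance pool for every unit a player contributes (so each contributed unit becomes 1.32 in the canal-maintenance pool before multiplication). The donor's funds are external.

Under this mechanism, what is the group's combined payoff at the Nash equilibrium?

Under the mechanism each unit contributed yields 3.2 × 1.32 / 4 = 1.0560 back to its contributor per unit of net cost, which exceeds 1, making full contribution the dominant choice for everyone.
At the Nash equilibrium everyone contributes 14. Group total payoff = 3.2 × 1.32 × 56 = 236.54.

236.54 labor-hours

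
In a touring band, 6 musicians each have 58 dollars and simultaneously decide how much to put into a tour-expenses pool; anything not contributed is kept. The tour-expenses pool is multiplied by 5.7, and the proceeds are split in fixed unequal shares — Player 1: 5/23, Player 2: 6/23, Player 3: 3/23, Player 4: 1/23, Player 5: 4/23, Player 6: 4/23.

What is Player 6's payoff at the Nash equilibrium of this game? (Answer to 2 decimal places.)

172.99 dollars

For player j, contributing a unit is worthwhile iff 5.7 × (j's share) ≥ 1, i.e. iff j's share is at least 0.1754.
Player 1 and Player 2 clear that bar, contributing 58 each; the remaining 4 contribute 0. Total contributed: 116.
Player 6 keeps 58 and receives 5.7 × 116 × 4/23 = 114.99 from the tour-expenses pool, for a payoff of 172.99.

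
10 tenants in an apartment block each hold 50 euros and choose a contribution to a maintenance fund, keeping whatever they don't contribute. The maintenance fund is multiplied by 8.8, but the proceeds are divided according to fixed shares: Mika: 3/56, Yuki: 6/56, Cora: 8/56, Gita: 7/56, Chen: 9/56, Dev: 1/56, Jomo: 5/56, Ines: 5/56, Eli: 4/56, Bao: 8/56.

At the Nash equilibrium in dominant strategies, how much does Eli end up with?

175.71 euros

Each unit j contributes comes back to j as 8.8 × (j's share), so j prefers to contribute only if that share exceeds 1/8.8 = 0.1136; otherwise keeping the unit dominates.
Cora, Gita, Chen and Bao clear that bar, contributing 50 each; the remaining 6 contribute 0. Total contributed: 200.
Eli keeps 50 and receives 8.8 × 200 × 4/56 = 125.71 from the maintenance fund, for a payoff of 175.71.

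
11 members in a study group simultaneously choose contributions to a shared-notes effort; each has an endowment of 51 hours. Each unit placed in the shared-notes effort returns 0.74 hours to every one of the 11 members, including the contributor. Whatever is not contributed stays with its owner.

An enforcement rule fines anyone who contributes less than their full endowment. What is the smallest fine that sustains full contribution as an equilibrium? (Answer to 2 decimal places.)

13.26 hours

Given the others contribute fully, the best deviation is to contribute 0 (any partial contribution still incurs the fine and gives up units whose private return 0.74 is below 1).
Deviating from 51 to 0 saves 51 hours but forfeits the deviator's share of the drop in the shared-notes effort: 0.74 × 51 = 37.74.
So the deviation gain is 51 − 37.74 = 13.26, and the fine must be at least 13.26 hours to wipe it out.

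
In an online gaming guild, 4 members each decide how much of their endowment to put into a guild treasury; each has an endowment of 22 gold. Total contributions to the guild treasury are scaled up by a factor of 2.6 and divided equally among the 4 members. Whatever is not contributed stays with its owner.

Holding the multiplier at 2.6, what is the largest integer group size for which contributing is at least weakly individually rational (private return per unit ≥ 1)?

Private return per unit is 2.6/(group size), which is ≥ 1 whenever the group size is ≤ 2.6.
The largest such integer is 2.

2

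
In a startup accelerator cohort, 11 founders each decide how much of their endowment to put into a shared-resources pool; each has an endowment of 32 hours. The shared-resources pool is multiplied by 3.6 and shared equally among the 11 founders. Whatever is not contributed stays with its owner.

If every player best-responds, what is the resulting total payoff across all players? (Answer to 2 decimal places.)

Each contributed unit returns 3.6/11 = 0.3273 to its contributor — below 1 — so contributing 0 is dominant for every player. At the Nash equilibrium everyone keeps their 32, and the group total is 11 × 32 = 352.

352.00 hours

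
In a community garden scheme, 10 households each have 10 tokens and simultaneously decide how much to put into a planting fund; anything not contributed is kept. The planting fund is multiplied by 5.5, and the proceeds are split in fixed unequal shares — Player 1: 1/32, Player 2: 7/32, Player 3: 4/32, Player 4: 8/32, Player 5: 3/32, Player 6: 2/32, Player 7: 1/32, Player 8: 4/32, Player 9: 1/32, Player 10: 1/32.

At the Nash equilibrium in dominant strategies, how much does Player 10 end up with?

Each unit j contributes comes back to j as 5.5 × (j's share), so j prefers to contribute only if that share exceeds 1/5.5 = 0.1818; otherwise keeping the unit dominates.
Player 2 and Player 4 clear that bar, contributing 10 each; the remaining 8 contribute 0. Total contributed: 20.
Player 10 keeps 10 and receives 5.5 × 20 × 1/32 = 3.44 from the planting fund, for a payoff of 13.44.

13.44 tokens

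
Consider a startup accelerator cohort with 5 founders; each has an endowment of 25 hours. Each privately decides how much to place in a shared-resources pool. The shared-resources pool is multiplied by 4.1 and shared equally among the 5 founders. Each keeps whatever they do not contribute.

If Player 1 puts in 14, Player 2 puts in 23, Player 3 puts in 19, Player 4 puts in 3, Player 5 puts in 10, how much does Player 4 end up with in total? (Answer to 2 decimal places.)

78.58 hours

Total contributed: 14 + 23 + 19 + 3 + 10 = 69.
Each receives 4.1 × 69 / 5 = 56.58 from the shared-resources pool.
Player 4 keeps 25 − 3 = 22, so Player 4's payoff is 22 + 56.58 = 78.58.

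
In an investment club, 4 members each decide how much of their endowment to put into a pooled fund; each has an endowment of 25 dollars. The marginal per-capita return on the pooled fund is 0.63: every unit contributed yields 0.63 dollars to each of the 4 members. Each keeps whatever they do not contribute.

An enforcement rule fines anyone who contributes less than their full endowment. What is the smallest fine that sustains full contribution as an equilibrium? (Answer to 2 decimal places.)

Given the others contribute fully, the best deviation is to contribute 0 (any partial contribution still incurs the fine and gives up units whose private return 0.63 is below 1).
Deviating from 25 to 0 saves 25 dollars but forfeits the deviator's share of the drop in the pooled fund: 0.63 × 25 = 15.75.
So the deviation gain is 25 − 15.75 = 9.25, and the fine must be at least 9.25 dollars to wipe it out.

9.25 dollars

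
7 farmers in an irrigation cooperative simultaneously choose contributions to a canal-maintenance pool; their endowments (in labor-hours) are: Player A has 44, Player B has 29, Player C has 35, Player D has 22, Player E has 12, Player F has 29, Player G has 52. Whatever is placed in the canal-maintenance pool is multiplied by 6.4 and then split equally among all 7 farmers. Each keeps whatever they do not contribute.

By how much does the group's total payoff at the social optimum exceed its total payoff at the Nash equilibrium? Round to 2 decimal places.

1204.20 labor-hours

The private return per contributed unit is 6.4/7 = 0.9143 < 1 for every player regardless of endowment, so the Nash equilibrium is zero contribution and the group total is Σ E_j = 44 + 29 + 35 + 22 + 12 + 29 + 52 = 223.
Each contributed unit returns 6.400 to the group, so the social optimum is full contribution by everyone: group total = 6.400 × 223 = 1427.20.
Efficiency loss = (6.400 − 1) × 223 = 1204.20.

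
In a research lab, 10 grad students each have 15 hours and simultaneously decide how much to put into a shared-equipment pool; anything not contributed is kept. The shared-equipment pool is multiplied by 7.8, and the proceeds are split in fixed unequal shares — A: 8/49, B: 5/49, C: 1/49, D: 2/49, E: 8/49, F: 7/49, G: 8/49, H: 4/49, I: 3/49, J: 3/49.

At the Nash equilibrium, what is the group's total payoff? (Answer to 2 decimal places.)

For player j, contributing a unit is worthwhile iff 7.8 × (j's share) ≥ 1, i.e. iff j's share is at least 0.1282.
The shares above 0.1282 belong to A, E, F and G, contributing 15 each; the remaining 6 contribute 0. Total contributed: 60.
The shared-equipment pool pays out 7.8 × 60 = 468.00 in total (split across the unequal shares, but the aggregate is all that matters for the group sum).
The 6 free-riders keep 15 each, adding 90. Group total = 90 + 468.00 = 558.00.

558.00 hours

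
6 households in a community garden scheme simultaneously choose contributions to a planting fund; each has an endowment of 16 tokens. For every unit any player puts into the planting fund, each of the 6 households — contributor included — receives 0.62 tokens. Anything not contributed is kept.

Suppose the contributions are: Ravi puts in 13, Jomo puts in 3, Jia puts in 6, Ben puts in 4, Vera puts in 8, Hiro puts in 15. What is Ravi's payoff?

Total contributed: 13 + 3 + 6 + 4 + 8 + 15 = 49.
Each receives 0.62 × 49 = 30.38 from the planting fund.
Ravi keeps 16 − 13 = 3, so Ravi's payoff is 3 + 30.38 = 33.38.

33.38 tokens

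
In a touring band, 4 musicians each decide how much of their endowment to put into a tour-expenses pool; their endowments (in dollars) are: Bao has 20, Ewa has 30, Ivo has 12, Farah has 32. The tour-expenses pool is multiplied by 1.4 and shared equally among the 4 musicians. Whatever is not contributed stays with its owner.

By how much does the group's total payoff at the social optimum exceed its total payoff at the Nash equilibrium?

37.60 dollars

The private return per contributed unit is 1.4/4 = 0.3500 < 1 for every player regardless of endowment, so the Nash equilibrium is zero contribution and the group total is Σ E_j = 20 + 30 + 12 + 32 = 94.
Each contributed unit returns 1.400 to the group, so the social optimum is full contribution by everyone: group total = 1.400 × 94 = 131.60.
Efficiency loss = (1.400 − 1) × 94 = 37.60.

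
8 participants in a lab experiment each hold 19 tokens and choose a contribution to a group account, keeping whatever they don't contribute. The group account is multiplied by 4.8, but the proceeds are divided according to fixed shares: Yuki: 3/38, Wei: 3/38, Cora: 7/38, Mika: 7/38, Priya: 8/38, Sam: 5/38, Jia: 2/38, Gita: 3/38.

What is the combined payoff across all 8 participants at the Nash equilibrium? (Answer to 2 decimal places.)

Each unit j contributes comes back to j as 4.8 × (j's share), so j prefers to contribute only if that share exceeds 1/4.8 = 0.2083; otherwise keeping the unit dominates.
Only Priya (8/38) clears that bar, contributing 19; the remaining 7 contribute 0. Total contributed: 19.
The group account pays out 4.8 × 19 = 91.20 in total (split across the unequal shares, but the aggregate is all that matters for the group sum).
The 7 free-riders keep 19 each, adding 133. Group total = 133 + 91.20 = 224.20.

224.20 tokens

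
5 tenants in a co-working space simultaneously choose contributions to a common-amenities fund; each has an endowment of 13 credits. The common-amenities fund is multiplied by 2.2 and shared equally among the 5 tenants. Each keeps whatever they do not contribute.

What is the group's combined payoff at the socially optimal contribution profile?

143.00 credits

Each contributed unit returns 2.200 to the group as a whole (0.4400 to each of 5 players), which exceeds 1, so the social optimum is full contribution: group total = 2.200 × 65 = 143.00.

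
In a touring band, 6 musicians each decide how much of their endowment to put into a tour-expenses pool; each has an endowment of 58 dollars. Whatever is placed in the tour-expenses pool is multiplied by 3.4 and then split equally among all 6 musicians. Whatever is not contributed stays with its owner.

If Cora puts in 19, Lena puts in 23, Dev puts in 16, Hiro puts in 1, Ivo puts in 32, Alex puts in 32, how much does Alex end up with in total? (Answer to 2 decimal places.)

95.70 dollars

Total contributed: 19 + 23 + 16 + 1 + 32 + 32 = 123.
Each receives 3.4 × 123 / 6 = 69.70 from the tour-expenses pool.
Alex keeps 58 − 32 = 26, so Alex's payoff is 26 + 69.70 = 95.70.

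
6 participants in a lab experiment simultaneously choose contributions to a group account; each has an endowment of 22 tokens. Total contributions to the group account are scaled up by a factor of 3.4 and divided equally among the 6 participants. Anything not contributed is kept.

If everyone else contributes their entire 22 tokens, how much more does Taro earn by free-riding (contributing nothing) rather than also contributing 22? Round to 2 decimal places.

9.53 tokens

Switching from a contribution of 22 to 0 lets Taro keep an extra 22 tokens, but lowers the group account by 22, which costs Taro their own share of that drop: 3.4/6 × 22 = 12.47.
Net gain = 22 − 12.47 = 9.53. The private return per contributed unit (0.5667) is below 1, so free-riding is indeed the best response regardless of what the others do.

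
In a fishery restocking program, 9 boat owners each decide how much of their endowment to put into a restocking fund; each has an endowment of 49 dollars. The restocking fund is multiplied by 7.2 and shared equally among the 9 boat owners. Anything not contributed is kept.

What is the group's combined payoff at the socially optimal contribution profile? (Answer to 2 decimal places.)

Each contributed unit returns 7.200 to the group as a whole (0.8000 to each of 9 players), which exceeds 1, so the social optimum is full contribution: group total = 7.200 × 441 = 3175.20.

3175.20 dollars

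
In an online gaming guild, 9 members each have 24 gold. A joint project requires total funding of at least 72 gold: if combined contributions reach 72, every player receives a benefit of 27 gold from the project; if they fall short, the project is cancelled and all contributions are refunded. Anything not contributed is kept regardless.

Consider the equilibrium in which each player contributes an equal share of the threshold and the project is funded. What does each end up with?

43 gold

Equal share of the threshold: 72/9 = 8.
At this profile no one gains by cutting their contribution: any cut drops the total below 72, the project is cancelled, contributions are refunded, and the deviator ends with 24, which is less than 24 − 8 + 27 = 43. Contributing more than 8 just wastes the excess. So contributing exactly 8 is a best response.
Each player's payoff: 24 − 8 + 27 = 43.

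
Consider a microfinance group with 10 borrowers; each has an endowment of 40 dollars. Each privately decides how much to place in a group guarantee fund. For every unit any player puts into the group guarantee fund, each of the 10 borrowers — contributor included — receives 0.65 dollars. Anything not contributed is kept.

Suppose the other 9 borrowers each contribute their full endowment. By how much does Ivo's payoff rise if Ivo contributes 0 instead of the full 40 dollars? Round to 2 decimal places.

Switching from a contribution of 40 to 0 lets Ivo keep an extra 40 dollars, but lowers the group guarantee fund by 40, which costs Ivo their own share of that drop: 0.65 × 40 = 26.00.
Net gain = 40 − 26.00 = 14.00. The private return per contributed unit (0.65) is below 1, so free-riding is indeed the best response regardless of what the others do.

14.00 dollars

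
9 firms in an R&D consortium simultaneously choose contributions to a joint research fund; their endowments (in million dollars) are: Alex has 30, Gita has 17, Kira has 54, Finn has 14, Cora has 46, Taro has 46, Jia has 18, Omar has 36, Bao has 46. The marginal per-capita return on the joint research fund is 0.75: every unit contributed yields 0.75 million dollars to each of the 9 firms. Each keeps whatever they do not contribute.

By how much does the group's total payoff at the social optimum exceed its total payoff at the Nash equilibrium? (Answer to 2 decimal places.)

1765.25 million dollars

The private return per contributed unit is 0.75 < 1 for everyone, so the Nash equilibrium is zero contribution and the group total is Σ E_j = 30 + 17 + 54 + 14 + 46 + 46 + 18 + 36 + 46 = 307.
Each contributed unit returns 6.750 to the group, so the social optimum is full contribution by everyone: group total = 6.750 × 307 = 2072.25.
Efficiency loss = (6.750 − 1) × 307 = 1765.25.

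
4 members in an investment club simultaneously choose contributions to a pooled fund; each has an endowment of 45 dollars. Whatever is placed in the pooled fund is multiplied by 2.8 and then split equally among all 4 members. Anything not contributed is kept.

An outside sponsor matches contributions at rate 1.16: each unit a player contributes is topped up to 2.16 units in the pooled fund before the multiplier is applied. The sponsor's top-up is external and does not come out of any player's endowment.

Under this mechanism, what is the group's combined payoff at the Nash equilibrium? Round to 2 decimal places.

The effective private return per unit is now 2.8 × 2.16 / 4 = 1.5120 > 1, so every player's dominant strategy flips to full contribution.
At the Nash equilibrium everyone contributes 45. Group total payoff = 2.8 × 2.16 × 180 = 1088.64.

1088.64 dollars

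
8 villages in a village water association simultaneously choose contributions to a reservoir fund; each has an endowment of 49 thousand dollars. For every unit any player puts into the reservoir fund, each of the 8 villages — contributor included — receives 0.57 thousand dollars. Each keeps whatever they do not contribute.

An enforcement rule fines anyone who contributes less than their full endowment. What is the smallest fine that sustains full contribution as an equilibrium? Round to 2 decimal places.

21.07 thousand dollars

Given the others contribute fully, the best deviation is to contribute 0 (any partial contribution still incurs the fine and gives up units whose private return 0.57 is below 1).
Deviating from 49 to 0 saves 49 thousand dollars but forfeits the deviator's share of the drop in the reservoir fund: 0.57 × 49 = 27.93.
So the deviation gain is 49 − 27.93 = 21.07, and the fine must be at least 21.07 thousand dollars to wipe it out.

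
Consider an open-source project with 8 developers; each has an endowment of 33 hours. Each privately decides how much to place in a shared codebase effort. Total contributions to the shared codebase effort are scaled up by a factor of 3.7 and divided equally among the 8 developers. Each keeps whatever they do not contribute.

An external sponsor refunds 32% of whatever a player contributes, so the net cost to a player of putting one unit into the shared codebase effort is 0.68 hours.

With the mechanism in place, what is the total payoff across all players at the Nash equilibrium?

With the mechanism, a contributed unit returns (3.7/8) / 0.68 = 0.6801 per unit of net cost — still below 1 — so contributing 0 remains dominant for every player.
At the Nash equilibrium no one contributes; group total payoff = 8 × 33 = 264.

264.00 hours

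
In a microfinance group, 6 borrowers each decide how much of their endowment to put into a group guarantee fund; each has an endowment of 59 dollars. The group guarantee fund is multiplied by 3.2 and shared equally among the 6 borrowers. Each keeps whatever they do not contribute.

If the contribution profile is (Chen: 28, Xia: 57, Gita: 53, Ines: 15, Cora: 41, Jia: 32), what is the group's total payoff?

Total contributed: 28 + 57 + 53 + 15 + 41 + 32 = 226; total kept: 6 × 59 − 226 = 128.
The group guarantee fund pays out 3.2 × 226 = 723.20 in aggregate.
Group total = 128 + 723.20 = 851.20.

851.20 dollars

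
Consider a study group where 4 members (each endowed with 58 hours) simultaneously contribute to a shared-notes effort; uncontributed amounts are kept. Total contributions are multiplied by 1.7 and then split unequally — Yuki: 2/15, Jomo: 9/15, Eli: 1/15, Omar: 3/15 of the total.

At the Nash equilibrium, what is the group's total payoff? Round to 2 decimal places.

272.60 hours

A player with share s gets back 1.7·s per unit contributed, so full contribution is dominant for anyone with s > 1/1.7 = 0.5882 and zero contribution is dominant for anyone below.
Only Jomo (9/15) clears that bar, contributing 58; the remaining 3 contribute 0. Total contributed: 58.
The shared-notes effort pays out 1.7 × 58 = 98.60 in total (split across the unequal shares, but the aggregate is all that matters for the group sum).
The 3 free-riders keep 58 each, adding 174. Group total = 174 + 98.60 = 272.60.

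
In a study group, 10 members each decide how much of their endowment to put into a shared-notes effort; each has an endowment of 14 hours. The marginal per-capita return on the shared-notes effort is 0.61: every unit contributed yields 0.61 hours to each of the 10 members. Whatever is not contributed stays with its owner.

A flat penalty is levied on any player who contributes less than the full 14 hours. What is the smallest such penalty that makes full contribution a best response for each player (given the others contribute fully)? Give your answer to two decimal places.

5.46 hours

Given the others contribute fully, the best deviation is to contribute 0 (any partial contribution still incurs the fine and gives up units whose private return 0.61 is below 1).
Deviating from 14 to 0 saves 14 hours but forfeits the deviator's share of the drop in the shared-notes effort: 0.61 × 14 = 8.54.
So the deviation gain is 14 − 8.54 = 5.46, and the fine must be at least 5.46 hours to wipe it out.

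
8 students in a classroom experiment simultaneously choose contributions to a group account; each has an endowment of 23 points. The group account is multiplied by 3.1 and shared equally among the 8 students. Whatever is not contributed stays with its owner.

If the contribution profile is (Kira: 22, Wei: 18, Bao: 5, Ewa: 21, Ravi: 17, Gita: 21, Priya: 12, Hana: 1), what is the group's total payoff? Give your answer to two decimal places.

429.70 points

Total contributed: 22 + 18 + 5 + 21 + 17 + 21 + 12 + 1 = 117; total kept: 8 × 23 − 117 = 67.
The group account pays out 3.1 × 117 = 362.70 in aggregate.
Group total = 67 + 362.70 = 429.70.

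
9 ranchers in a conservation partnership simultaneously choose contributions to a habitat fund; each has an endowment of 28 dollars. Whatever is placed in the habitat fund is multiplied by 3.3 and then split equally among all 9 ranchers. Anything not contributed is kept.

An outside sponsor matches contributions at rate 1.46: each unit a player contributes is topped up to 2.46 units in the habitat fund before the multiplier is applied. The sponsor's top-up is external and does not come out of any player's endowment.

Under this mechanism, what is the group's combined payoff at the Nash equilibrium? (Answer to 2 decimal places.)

Even with the mechanism, each unit contributed returns only 3.3 × 2.46 / 9 = 0.9020 per unit of net cost, so contributing nothing is still dominant.
Everyone keeps their endowment and the group total is 9 × 28 = 252.

252.00 dollars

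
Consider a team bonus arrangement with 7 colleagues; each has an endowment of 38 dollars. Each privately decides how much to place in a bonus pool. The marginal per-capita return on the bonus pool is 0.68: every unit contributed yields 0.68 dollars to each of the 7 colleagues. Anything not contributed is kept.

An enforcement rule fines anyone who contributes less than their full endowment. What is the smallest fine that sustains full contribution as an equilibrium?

Given the others contribute fully, the best deviation is to contribute 0 (any partial contribution still incurs the fine and gives up units whose private return 0.68 is below 1).
Deviating from 38 to 0 saves 38 dollars but forfeits the deviator's share of the drop in the bonus pool: 0.68 × 38 = 25.84.
So the deviation gain is 38 − 25.84 = 12.16, and the fine must be at least 12.16 dollars to wipe it out.

12.16 dollars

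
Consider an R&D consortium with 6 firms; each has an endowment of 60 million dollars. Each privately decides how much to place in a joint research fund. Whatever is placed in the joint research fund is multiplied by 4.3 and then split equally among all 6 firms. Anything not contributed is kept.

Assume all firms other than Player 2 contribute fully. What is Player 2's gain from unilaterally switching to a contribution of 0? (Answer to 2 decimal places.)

17.00 million dollars

Switching from a contribution of 60 to 0 lets Player 2 keep an extra 60 million dollars, but lowers the joint research fund by 60, which costs Player 2 their own share of that drop: 4.3/6 × 60 = 43.00.
Net gain = 60 − 43.00 = 17.00. The private return per contributed unit (0.7167) is below 1, so free-riding is indeed the best response regardless of what the others do.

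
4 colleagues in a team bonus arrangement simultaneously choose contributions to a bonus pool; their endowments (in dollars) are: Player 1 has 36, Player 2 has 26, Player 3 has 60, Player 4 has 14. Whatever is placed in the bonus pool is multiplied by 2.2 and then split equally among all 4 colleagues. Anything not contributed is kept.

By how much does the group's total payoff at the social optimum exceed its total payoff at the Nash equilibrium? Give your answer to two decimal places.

163.20 dollars

The private return per contributed unit is 2.2/4 = 0.5500 < 1 for every player regardless of endowment, so the Nash equilibrium is zero contribution and the group total is Σ E_j = 36 + 26 + 60 + 14 = 136.
Each contributed unit returns 2.200 to the group, so the social optimum is full contribution by everyone: group total = 2.200 × 136 = 299.20.
Efficiency loss = (2.200 − 1) × 136 = 163.20.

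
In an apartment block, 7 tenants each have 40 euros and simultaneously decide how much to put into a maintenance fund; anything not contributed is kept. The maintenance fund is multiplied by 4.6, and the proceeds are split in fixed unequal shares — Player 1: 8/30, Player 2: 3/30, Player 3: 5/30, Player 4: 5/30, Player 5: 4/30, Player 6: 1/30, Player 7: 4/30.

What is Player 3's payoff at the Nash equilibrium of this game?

For player j, contributing a unit is worthwhile iff 4.6 × (j's share) ≥ 1, i.e. iff j's share is at least 0.2174.
The only share above 0.2174 is Player 1's 8/30, contributing 40; the remaining 6 contribute 0. Total contributed: 40.
Player 3 keeps 40 and receives 4.6 × 40 × 5/30 = 30.67 from the maintenance fund, for a payoff of 70.67.

70.67 euros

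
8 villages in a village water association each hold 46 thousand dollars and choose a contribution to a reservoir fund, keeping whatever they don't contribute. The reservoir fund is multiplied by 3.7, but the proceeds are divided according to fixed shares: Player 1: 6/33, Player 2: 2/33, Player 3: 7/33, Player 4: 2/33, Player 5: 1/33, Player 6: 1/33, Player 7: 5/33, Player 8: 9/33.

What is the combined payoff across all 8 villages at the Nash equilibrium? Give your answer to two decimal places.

492.20 thousand dollars

For player j, contributing a unit is worthwhile iff 3.7 × (j's share) ≥ 1, i.e. iff j's share is at least 0.2703.
The only share above 0.2703 is Player 8's 9/33, contributing 46; the remaining 7 contribute 0. Total contributed: 46.
The reservoir fund pays out 3.7 × 46 = 170.20 in total (split across the unequal shares, but the aggregate is all that matters for the group sum).
The 7 free-riders keep 46 each, adding 322. Group total = 322 + 170.20 = 492.20.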